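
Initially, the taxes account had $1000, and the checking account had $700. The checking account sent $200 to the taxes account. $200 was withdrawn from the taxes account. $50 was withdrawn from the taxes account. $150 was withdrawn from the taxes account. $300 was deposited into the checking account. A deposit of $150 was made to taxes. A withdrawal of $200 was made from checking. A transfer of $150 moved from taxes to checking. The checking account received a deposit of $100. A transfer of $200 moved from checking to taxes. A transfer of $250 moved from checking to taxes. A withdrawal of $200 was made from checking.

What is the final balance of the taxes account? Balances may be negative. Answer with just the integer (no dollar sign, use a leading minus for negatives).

Tracking account balances step by step:
Start: taxes=1000, checking=700
Event 1 (transfer 200 checking -> taxes): checking: 700 - 200 = 500, taxes: 1000 + 200 = 1200. Balances: taxes=1200, checking=500
Event 2 (withdraw 200 from taxes): taxes: 1200 - 200 = 1000. Balances: taxes=1000, checking=500
Event 3 (withdraw 50 from taxes): taxes: 1000 - 50 = 950. Balances: taxes=950, checking=500
Event 4 (withdraw 150 from taxes): taxes: 950 - 150 = 800. Balances: taxes=800, checking=500
Event 5 (deposit 300 to checking): checking: 500 + 300 = 800. Balances: taxes=800, checking=800
Event 6 (deposit 150 to taxes): taxes: 800 + 150 = 950. Balances: taxes=950, checking=800
Event 7 (withdraw 200 from checking): checking: 800 - 200 = 600. Balances: taxes=950, checking=600
Event 8 (transfer 150 taxes -> checking): taxes: 950 - 150 = 800, checking: 600 + 150 = 750. Balances: taxes=800, checking=750
Event 9 (deposit 100 to checking): checking: 750 + 100 = 850. Balances: taxes=800, checking=850
Event 10 (transfer 200 checking -> taxes): checking: 850 - 200 = 650, taxes: 800 + 200 = 1000. Balances: taxes=1000, checking=650
Event 11 (transfer 250 checking -> taxes): checking: 650 - 250 = 400, taxes: 1000 + 250 = 1250. Balances: taxes=1250, checking=400
Event 12 (withdraw 200 from checking): checking: 400 - 200 = 200. Balances: taxes=1250, checking=200

Final balance of taxes: 1250

Answer: 1250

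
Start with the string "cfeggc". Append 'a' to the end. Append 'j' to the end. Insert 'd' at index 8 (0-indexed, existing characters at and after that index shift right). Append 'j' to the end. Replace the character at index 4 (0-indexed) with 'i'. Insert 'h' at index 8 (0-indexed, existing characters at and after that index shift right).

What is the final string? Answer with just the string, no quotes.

Applying each edit step by step:
Start: "cfeggc"
Op 1 (append 'a'): "cfeggc" -> "cfeggca"
Op 2 (append 'j'): "cfeggca" -> "cfeggcaj"
Op 3 (insert 'd' at idx 8): "cfeggcaj" -> "cfeggcajd"
Op 4 (append 'j'): "cfeggcajd" -> "cfeggcajdj"
Op 5 (replace idx 4: 'g' -> 'i'): "cfeggcajdj" -> "cfegicajdj"
Op 6 (insert 'h' at idx 8): "cfegicajdj" -> "cfegicajhdj"

Answer: cfegicajhdj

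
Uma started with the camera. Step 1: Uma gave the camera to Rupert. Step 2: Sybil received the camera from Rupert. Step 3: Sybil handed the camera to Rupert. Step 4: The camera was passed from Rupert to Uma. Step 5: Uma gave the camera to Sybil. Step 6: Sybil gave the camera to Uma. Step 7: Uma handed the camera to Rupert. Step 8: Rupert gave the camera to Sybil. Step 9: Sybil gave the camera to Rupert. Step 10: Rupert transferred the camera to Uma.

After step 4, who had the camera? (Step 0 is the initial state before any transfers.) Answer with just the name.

Tracking the camera holder through step 4:
After step 0 (start): Uma
After step 1: Rupert
After step 2: Sybil
After step 3: Rupert
After step 4: Uma

At step 4, the holder is Uma.

Answer: Uma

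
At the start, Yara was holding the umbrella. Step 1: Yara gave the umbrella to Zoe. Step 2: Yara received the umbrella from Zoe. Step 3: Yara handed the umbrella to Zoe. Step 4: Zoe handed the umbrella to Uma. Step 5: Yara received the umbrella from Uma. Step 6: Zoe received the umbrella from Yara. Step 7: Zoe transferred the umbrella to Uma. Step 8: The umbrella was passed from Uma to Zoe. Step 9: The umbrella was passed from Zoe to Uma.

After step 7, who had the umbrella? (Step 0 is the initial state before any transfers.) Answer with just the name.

Tracking the umbrella holder through step 7:
After step 0 (start): Yara
After step 1: Zoe
After step 2: Yara
After step 3: Zoe
After step 4: Uma
After step 5: Yara
After step 6: Zoe
After step 7: Uma

At step 7, the holder is Uma.

Answer: Uma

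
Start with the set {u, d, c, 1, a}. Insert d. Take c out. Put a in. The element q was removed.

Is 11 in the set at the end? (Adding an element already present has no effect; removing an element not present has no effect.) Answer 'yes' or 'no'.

Answer: no

Derivation:
Tracking the set through each operation:
Start: {1, a, c, d, u}
Event 1 (add d): already present, no change. Set: {1, a, c, d, u}
Event 2 (remove c): removed. Set: {1, a, d, u}
Event 3 (add a): already present, no change. Set: {1, a, d, u}
Event 4 (remove q): not present, no change. Set: {1, a, d, u}

Final set: {1, a, d, u} (size 4)
11 is NOT in the final set.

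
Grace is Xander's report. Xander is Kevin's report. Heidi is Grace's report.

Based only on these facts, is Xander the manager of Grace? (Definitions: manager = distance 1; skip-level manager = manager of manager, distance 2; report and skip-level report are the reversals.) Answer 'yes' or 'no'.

Reconstructing the manager chain from the given facts:
  Kevin -> Xander -> Grace -> Heidi
(each arrow means 'manager of the next')
Positions in the chain (0 = top):
  position of Kevin: 0
  position of Xander: 1
  position of Grace: 2
  position of Heidi: 3

Xander is at position 1, Grace is at position 2; signed distance (j - i) = 1.
'manager' requires j - i = 1. Actual distance is 1, so the relation HOLDS.

Answer: yes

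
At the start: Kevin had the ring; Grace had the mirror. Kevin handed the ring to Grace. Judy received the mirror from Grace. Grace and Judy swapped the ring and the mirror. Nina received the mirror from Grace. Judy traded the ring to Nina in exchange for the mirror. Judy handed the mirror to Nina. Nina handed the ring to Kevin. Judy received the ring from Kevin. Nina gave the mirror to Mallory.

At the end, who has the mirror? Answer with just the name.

Tracking all object holders:
Start: ring:Kevin, mirror:Grace
Event 1 (give ring: Kevin -> Grace). State: ring:Grace, mirror:Grace
Event 2 (give mirror: Grace -> Judy). State: ring:Grace, mirror:Judy
Event 3 (swap ring<->mirror: now ring:Judy, mirror:Grace). State: ring:Judy, mirror:Grace
Event 4 (give mirror: Grace -> Nina). State: ring:Judy, mirror:Nina
Event 5 (swap ring<->mirror: now ring:Nina, mirror:Judy). State: ring:Nina, mirror:Judy
Event 6 (give mirror: Judy -> Nina). State: ring:Nina, mirror:Nina
Event 7 (give ring: Nina -> Kevin). State: ring:Kevin, mirror:Nina
Event 8 (give ring: Kevin -> Judy). State: ring:Judy, mirror:Nina
Event 9 (give mirror: Nina -> Mallory). State: ring:Judy, mirror:Mallory

Final state: ring:Judy, mirror:Mallory
The mirror is held by Mallory.

Answer: Mallory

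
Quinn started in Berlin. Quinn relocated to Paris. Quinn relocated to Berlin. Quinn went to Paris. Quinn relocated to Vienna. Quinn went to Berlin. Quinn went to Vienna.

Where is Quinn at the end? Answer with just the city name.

Tracking Quinn's location:
Start: Quinn is in Berlin.
After move 1: Berlin -> Paris. Quinn is in Paris.
After move 2: Paris -> Berlin. Quinn is in Berlin.
After move 3: Berlin -> Paris. Quinn is in Paris.
After move 4: Paris -> Vienna. Quinn is in Vienna.
After move 5: Vienna -> Berlin. Quinn is in Berlin.
After move 6: Berlin -> Vienna. Quinn is in Vienna.

Answer: Vienna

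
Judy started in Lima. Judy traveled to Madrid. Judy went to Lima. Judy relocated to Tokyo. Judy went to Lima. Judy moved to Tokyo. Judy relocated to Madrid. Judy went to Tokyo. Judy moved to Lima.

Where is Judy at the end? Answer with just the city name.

Tracking Judy's location:
Start: Judy is in Lima.
After move 1: Lima -> Madrid. Judy is in Madrid.
After move 2: Madrid -> Lima. Judy is in Lima.
After move 3: Lima -> Tokyo. Judy is in Tokyo.
After move 4: Tokyo -> Lima. Judy is in Lima.
After move 5: Lima -> Tokyo. Judy is in Tokyo.
After move 6: Tokyo -> Madrid. Judy is in Madrid.
After move 7: Madrid -> Tokyo. Judy is in Tokyo.
After move 8: Tokyo -> Lima. Judy is in Lima.

Answer: Lima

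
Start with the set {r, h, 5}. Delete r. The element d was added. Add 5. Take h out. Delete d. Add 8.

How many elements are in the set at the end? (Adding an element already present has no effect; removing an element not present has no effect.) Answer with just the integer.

Tracking the set through each operation:
Start: {5, h, r}
Event 1 (remove r): removed. Set: {5, h}
Event 2 (add d): added. Set: {5, d, h}
Event 3 (add 5): already present, no change. Set: {5, d, h}
Event 4 (remove h): removed. Set: {5, d}
Event 5 (remove d): removed. Set: {5}
Event 6 (add 8): added. Set: {5, 8}

Final set: {5, 8} (size 2)

Answer: 2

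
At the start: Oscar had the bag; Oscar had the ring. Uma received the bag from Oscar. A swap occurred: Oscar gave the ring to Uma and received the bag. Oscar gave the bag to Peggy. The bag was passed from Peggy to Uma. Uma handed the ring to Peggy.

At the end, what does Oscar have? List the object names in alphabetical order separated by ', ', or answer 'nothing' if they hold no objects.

Tracking all object holders:
Start: bag:Oscar, ring:Oscar
Event 1 (give bag: Oscar -> Uma). State: bag:Uma, ring:Oscar
Event 2 (swap ring<->bag: now ring:Uma, bag:Oscar). State: bag:Oscar, ring:Uma
Event 3 (give bag: Oscar -> Peggy). State: bag:Peggy, ring:Uma
Event 4 (give bag: Peggy -> Uma). State: bag:Uma, ring:Uma
Event 5 (give ring: Uma -> Peggy). State: bag:Uma, ring:Peggy

Final state: bag:Uma, ring:Peggy
Oscar holds: (nothing).

Answer: nothing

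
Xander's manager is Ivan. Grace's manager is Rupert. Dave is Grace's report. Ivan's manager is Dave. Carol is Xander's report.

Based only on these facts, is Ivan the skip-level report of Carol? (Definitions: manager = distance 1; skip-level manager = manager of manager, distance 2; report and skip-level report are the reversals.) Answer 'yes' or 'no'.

Answer: no

Derivation:
Reconstructing the manager chain from the given facts:
  Rupert -> Grace -> Dave -> Ivan -> Xander -> Carol
(each arrow means 'manager of the next')
Positions in the chain (0 = top):
  position of Rupert: 0
  position of Grace: 1
  position of Dave: 2
  position of Ivan: 3
  position of Xander: 4
  position of Carol: 5

Ivan is at position 3, Carol is at position 5; signed distance (j - i) = 2.
'skip-level report' requires j - i = -2. Actual distance is 2, so the relation does NOT hold.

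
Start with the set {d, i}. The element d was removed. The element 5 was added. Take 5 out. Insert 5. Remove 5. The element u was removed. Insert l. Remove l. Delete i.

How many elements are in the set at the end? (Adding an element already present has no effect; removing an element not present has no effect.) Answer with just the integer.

Answer: 0

Derivation:
Tracking the set through each operation:
Start: {d, i}
Event 1 (remove d): removed. Set: {i}
Event 2 (add 5): added. Set: {5, i}
Event 3 (remove 5): removed. Set: {i}
Event 4 (add 5): added. Set: {5, i}
Event 5 (remove 5): removed. Set: {i}
Event 6 (remove u): not present, no change. Set: {i}
Event 7 (add l): added. Set: {i, l}
Event 8 (remove l): removed. Set: {i}
Event 9 (remove i): removed. Set: {}

Final set: {} (size 0)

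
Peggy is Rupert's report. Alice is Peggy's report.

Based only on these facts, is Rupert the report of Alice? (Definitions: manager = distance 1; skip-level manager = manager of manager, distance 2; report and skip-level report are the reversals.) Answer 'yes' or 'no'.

Reconstructing the manager chain from the given facts:
  Rupert -> Peggy -> Alice
(each arrow means 'manager of the next')
Positions in the chain (0 = top):
  position of Rupert: 0
  position of Peggy: 1
  position of Alice: 2

Rupert is at position 0, Alice is at position 2; signed distance (j - i) = 2.
'report' requires j - i = -1. Actual distance is 2, so the relation does NOT hold.

Answer: no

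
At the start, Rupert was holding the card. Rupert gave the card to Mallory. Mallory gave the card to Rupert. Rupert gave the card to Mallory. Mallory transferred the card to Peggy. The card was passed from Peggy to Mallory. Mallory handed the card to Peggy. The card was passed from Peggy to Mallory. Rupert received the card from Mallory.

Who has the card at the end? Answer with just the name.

Tracking the card through each event:
Start: Rupert has the card.
After event 1: Mallory has the card.
After event 2: Rupert has the card.
After event 3: Mallory has the card.
After event 4: Peggy has the card.
After event 5: Mallory has the card.
After event 6: Peggy has the card.
After event 7: Mallory has the card.
After event 8: Rupert has the card.

Answer: Rupert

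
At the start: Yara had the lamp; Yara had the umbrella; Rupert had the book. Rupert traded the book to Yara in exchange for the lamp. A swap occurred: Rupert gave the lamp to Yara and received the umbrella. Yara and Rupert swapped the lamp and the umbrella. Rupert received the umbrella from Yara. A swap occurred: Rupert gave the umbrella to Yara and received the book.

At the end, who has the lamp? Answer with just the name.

Answer: Rupert

Derivation:
Tracking all object holders:
Start: lamp:Yara, umbrella:Yara, book:Rupert
Event 1 (swap book<->lamp: now book:Yara, lamp:Rupert). State: lamp:Rupert, umbrella:Yara, book:Yara
Event 2 (swap lamp<->umbrella: now lamp:Yara, umbrella:Rupert). State: lamp:Yara, umbrella:Rupert, book:Yara
Event 3 (swap lamp<->umbrella: now lamp:Rupert, umbrella:Yara). State: lamp:Rupert, umbrella:Yara, book:Yara
Event 4 (give umbrella: Yara -> Rupert). State: lamp:Rupert, umbrella:Rupert, book:Yara
Event 5 (swap umbrella<->book: now umbrella:Yara, book:Rupert). State: lamp:Rupert, umbrella:Yara, book:Rupert

Final state: lamp:Rupert, umbrella:Yara, book:Rupert
The lamp is held by Rupert.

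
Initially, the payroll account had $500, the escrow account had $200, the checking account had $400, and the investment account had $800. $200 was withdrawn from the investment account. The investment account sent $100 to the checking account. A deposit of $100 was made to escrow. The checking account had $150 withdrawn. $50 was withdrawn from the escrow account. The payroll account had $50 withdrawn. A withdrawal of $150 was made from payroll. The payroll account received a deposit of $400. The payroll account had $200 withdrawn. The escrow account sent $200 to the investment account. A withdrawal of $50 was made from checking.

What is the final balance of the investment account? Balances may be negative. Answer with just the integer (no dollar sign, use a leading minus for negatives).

Answer: 700

Derivation:
Tracking account balances step by step:
Start: payroll=500, escrow=200, checking=400, investment=800
Event 1 (withdraw 200 from investment): investment: 800 - 200 = 600. Balances: payroll=500, escrow=200, checking=400, investment=600
Event 2 (transfer 100 investment -> checking): investment: 600 - 100 = 500, checking: 400 + 100 = 500. Balances: payroll=500, escrow=200, checking=500, investment=500
Event 3 (deposit 100 to escrow): escrow: 200 + 100 = 300. Balances: payroll=500, escrow=300, checking=500, investment=500
Event 4 (withdraw 150 from checking): checking: 500 - 150 = 350. Balances: payroll=500, escrow=300, checking=350, investment=500
Event 5 (withdraw 50 from escrow): escrow: 300 - 50 = 250. Balances: payroll=500, escrow=250, checking=350, investment=500
Event 6 (withdraw 50 from payroll): payroll: 500 - 50 = 450. Balances: payroll=450, escrow=250, checking=350, investment=500
Event 7 (withdraw 150 from payroll): payroll: 450 - 150 = 300. Balances: payroll=300, escrow=250, checking=350, investment=500
Event 8 (deposit 400 to payroll): payroll: 300 + 400 = 700. Balances: payroll=700, escrow=250, checking=350, investment=500
Event 9 (withdraw 200 from payroll): payroll: 700 - 200 = 500. Balances: payroll=500, escrow=250, checking=350, investment=500
Event 10 (transfer 200 escrow -> investment): escrow: 250 - 200 = 50, investment: 500 + 200 = 700. Balances: payroll=500, escrow=50, checking=350, investment=700
Event 11 (withdraw 50 from checking): checking: 350 - 50 = 300. Balances: payroll=500, escrow=50, checking=300, investment=700

Final balance of investment: 700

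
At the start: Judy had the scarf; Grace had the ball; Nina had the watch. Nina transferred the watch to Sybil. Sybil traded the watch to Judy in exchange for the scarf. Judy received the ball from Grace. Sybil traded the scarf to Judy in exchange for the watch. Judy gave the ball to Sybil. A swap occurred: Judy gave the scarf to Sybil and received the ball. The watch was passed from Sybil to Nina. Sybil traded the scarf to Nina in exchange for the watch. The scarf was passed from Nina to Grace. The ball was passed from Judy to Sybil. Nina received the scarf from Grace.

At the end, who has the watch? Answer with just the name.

Tracking all object holders:
Start: scarf:Judy, ball:Grace, watch:Nina
Event 1 (give watch: Nina -> Sybil). State: scarf:Judy, ball:Grace, watch:Sybil
Event 2 (swap watch<->scarf: now watch:Judy, scarf:Sybil). State: scarf:Sybil, ball:Grace, watch:Judy
Event 3 (give ball: Grace -> Judy). State: scarf:Sybil, ball:Judy, watch:Judy
Event 4 (swap scarf<->watch: now scarf:Judy, watch:Sybil). State: scarf:Judy, ball:Judy, watch:Sybil
Event 5 (give ball: Judy -> Sybil). State: scarf:Judy, ball:Sybil, watch:Sybil
Event 6 (swap scarf<->ball: now scarf:Sybil, ball:Judy). State: scarf:Sybil, ball:Judy, watch:Sybil
Event 7 (give watch: Sybil -> Nina). State: scarf:Sybil, ball:Judy, watch:Nina
Event 8 (swap scarf<->watch: now scarf:Nina, watch:Sybil). State: scarf:Nina, ball:Judy, watch:Sybil
Event 9 (give scarf: Nina -> Grace). State: scarf:Grace, ball:Judy, watch:Sybil
Event 10 (give ball: Judy -> Sybil). State: scarf:Grace, ball:Sybil, watch:Sybil
Event 11 (give scarf: Grace -> Nina). State: scarf:Nina, ball:Sybil, watch:Sybil

Final state: scarf:Nina, ball:Sybil, watch:Sybil
The watch is held by Sybil.

Answer: Sybil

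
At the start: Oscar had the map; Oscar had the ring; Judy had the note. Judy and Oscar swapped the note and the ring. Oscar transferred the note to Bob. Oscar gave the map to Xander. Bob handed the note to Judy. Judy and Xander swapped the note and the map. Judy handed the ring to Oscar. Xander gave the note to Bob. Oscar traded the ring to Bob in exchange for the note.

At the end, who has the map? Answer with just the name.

Answer: Judy

Derivation:
Tracking all object holders:
Start: map:Oscar, ring:Oscar, note:Judy
Event 1 (swap note<->ring: now note:Oscar, ring:Judy). State: map:Oscar, ring:Judy, note:Oscar
Event 2 (give note: Oscar -> Bob). State: map:Oscar, ring:Judy, note:Bob
Event 3 (give map: Oscar -> Xander). State: map:Xander, ring:Judy, note:Bob
Event 4 (give note: Bob -> Judy). State: map:Xander, ring:Judy, note:Judy
Event 5 (swap note<->map: now note:Xander, map:Judy). State: map:Judy, ring:Judy, note:Xander
Event 6 (give ring: Judy -> Oscar). State: map:Judy, ring:Oscar, note:Xander
Event 7 (give note: Xander -> Bob). State: map:Judy, ring:Oscar, note:Bob
Event 8 (swap ring<->note: now ring:Bob, note:Oscar). State: map:Judy, ring:Bob, note:Oscar

Final state: map:Judy, ring:Bob, note:Oscar
The map is held by Judy.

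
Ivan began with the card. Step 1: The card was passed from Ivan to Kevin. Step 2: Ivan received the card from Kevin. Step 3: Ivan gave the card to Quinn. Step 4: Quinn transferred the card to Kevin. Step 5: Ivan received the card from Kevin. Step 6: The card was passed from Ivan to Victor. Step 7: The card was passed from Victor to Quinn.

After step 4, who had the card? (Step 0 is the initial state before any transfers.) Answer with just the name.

Tracking the card holder through step 4:
After step 0 (start): Ivan
After step 1: Kevin
After step 2: Ivan
After step 3: Quinn
After step 4: Kevin

At step 4, the holder is Kevin.

Answer: Kevin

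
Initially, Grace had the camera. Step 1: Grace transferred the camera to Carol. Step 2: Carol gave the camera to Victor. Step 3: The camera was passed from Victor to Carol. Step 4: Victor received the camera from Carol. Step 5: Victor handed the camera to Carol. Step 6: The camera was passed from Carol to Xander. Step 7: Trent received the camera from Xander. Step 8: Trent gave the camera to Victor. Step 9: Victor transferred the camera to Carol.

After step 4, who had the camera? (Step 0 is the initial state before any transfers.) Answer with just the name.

Answer: Victor

Derivation:
Tracking the camera holder through step 4:
After step 0 (start): Grace
After step 1: Carol
After step 2: Victor
After step 3: Carol
After step 4: Victor

At step 4, the holder is Victor.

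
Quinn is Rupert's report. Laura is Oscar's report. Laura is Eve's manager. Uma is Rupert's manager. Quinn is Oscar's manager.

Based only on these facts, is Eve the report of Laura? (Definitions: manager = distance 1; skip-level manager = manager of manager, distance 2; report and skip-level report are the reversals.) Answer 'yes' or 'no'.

Answer: yes

Derivation:
Reconstructing the manager chain from the given facts:
  Uma -> Rupert -> Quinn -> Oscar -> Laura -> Eve
(each arrow means 'manager of the next')
Positions in the chain (0 = top):
  position of Uma: 0
  position of Rupert: 1
  position of Quinn: 2
  position of Oscar: 3
  position of Laura: 4
  position of Eve: 5

Eve is at position 5, Laura is at position 4; signed distance (j - i) = -1.
'report' requires j - i = -1. Actual distance is -1, so the relation HOLDS.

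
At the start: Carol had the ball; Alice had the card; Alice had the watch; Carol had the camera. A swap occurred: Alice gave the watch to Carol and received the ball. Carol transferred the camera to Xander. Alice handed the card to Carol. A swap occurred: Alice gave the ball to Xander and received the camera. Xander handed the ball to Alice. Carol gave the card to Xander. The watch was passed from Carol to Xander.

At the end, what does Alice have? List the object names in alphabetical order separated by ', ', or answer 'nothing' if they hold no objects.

Answer: ball, camera

Derivation:
Tracking all object holders:
Start: ball:Carol, card:Alice, watch:Alice, camera:Carol
Event 1 (swap watch<->ball: now watch:Carol, ball:Alice). State: ball:Alice, card:Alice, watch:Carol, camera:Carol
Event 2 (give camera: Carol -> Xander). State: ball:Alice, card:Alice, watch:Carol, camera:Xander
Event 3 (give card: Alice -> Carol). State: ball:Alice, card:Carol, watch:Carol, camera:Xander
Event 4 (swap ball<->camera: now ball:Xander, camera:Alice). State: ball:Xander, card:Carol, watch:Carol, camera:Alice
Event 5 (give ball: Xander -> Alice). State: ball:Alice, card:Carol, watch:Carol, camera:Alice
Event 6 (give card: Carol -> Xander). State: ball:Alice, card:Xander, watch:Carol, camera:Alice
Event 7 (give watch: Carol -> Xander). State: ball:Alice, card:Xander, watch:Xander, camera:Alice

Final state: ball:Alice, card:Xander, watch:Xander, camera:Alice
Alice holds: ball, camera.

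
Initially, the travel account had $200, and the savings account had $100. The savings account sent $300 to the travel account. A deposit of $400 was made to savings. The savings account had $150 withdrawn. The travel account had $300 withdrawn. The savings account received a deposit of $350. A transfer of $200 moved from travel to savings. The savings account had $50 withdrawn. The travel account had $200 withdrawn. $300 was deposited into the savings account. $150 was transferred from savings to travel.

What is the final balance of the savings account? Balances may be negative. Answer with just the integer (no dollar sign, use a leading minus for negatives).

Tracking account balances step by step:
Start: travel=200, savings=100
Event 1 (transfer 300 savings -> travel): savings: 100 - 300 = -200, travel: 200 + 300 = 500. Balances: travel=500, savings=-200
Event 2 (deposit 400 to savings): savings: -200 + 400 = 200. Balances: travel=500, savings=200
Event 3 (withdraw 150 from savings): savings: 200 - 150 = 50. Balances: travel=500, savings=50
Event 4 (withdraw 300 from travel): travel: 500 - 300 = 200. Balances: travel=200, savings=50
Event 5 (deposit 350 to savings): savings: 50 + 350 = 400. Balances: travel=200, savings=400
Event 6 (transfer 200 travel -> savings): travel: 200 - 200 = 0, savings: 400 + 200 = 600. Balances: travel=0, savings=600
Event 7 (withdraw 50 from savings): savings: 600 - 50 = 550. Balances: travel=0, savings=550
Event 8 (withdraw 200 from travel): travel: 0 - 200 = -200. Balances: travel=-200, savings=550
Event 9 (deposit 300 to savings): savings: 550 + 300 = 850. Balances: travel=-200, savings=850
Event 10 (transfer 150 savings -> travel): savings: 850 - 150 = 700, travel: -200 + 150 = -50. Balances: travel=-50, savings=700

Final balance of savings: 700

Answer: 700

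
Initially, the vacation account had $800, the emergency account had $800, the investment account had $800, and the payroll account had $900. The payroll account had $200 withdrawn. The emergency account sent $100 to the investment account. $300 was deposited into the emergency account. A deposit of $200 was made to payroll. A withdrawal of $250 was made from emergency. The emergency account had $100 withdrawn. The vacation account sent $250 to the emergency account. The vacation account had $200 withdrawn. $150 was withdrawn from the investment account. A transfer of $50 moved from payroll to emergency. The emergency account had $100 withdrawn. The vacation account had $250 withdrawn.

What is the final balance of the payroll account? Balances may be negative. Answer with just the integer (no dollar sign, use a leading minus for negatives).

Tracking account balances step by step:
Start: vacation=800, emergency=800, investment=800, payroll=900
Event 1 (withdraw 200 from payroll): payroll: 900 - 200 = 700. Balances: vacation=800, emergency=800, investment=800, payroll=700
Event 2 (transfer 100 emergency -> investment): emergency: 800 - 100 = 700, investment: 800 + 100 = 900. Balances: vacation=800, emergency=700, investment=900, payroll=700
Event 3 (deposit 300 to emergency): emergency: 700 + 300 = 1000. Balances: vacation=800, emergency=1000, investment=900, payroll=700
Event 4 (deposit 200 to payroll): payroll: 700 + 200 = 900. Balances: vacation=800, emergency=1000, investment=900, payroll=900
Event 5 (withdraw 250 from emergency): emergency: 1000 - 250 = 750. Balances: vacation=800, emergency=750, investment=900, payroll=900
Event 6 (withdraw 100 from emergency): emergency: 750 - 100 = 650. Balances: vacation=800, emergency=650, investment=900, payroll=900
Event 7 (transfer 250 vacation -> emergency): vacation: 800 - 250 = 550, emergency: 650 + 250 = 900. Balances: vacation=550, emergency=900, investment=900, payroll=900
Event 8 (withdraw 200 from vacation): vacation: 550 - 200 = 350. Balances: vacation=350, emergency=900, investment=900, payroll=900
Event 9 (withdraw 150 from investment): investment: 900 - 150 = 750. Balances: vacation=350, emergency=900, investment=750, payroll=900
Event 10 (transfer 50 payroll -> emergency): payroll: 900 - 50 = 850, emergency: 900 + 50 = 950. Balances: vacation=350, emergency=950, investment=750, payroll=850
Event 11 (withdraw 100 from emergency): emergency: 950 - 100 = 850. Balances: vacation=350, emergency=850, investment=750, payroll=850
Event 12 (withdraw 250 from vacation): vacation: 350 - 250 = 100. Balances: vacation=100, emergency=850, investment=750, payroll=850

Final balance of payroll: 850

Answer: 850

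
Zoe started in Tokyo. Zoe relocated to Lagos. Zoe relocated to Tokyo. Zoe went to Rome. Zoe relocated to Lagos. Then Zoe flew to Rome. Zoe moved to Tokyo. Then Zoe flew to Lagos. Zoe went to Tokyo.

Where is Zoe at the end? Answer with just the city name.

Answer: Tokyo

Derivation:
Tracking Zoe's location:
Start: Zoe is in Tokyo.
After move 1: Tokyo -> Lagos. Zoe is in Lagos.
After move 2: Lagos -> Tokyo. Zoe is in Tokyo.
After move 3: Tokyo -> Rome. Zoe is in Rome.
After move 4: Rome -> Lagos. Zoe is in Lagos.
After move 5: Lagos -> Rome. Zoe is in Rome.
After move 6: Rome -> Tokyo. Zoe is in Tokyo.
After move 7: Tokyo -> Lagos. Zoe is in Lagos.
After move 8: Lagos -> Tokyo. Zoe is in Tokyo.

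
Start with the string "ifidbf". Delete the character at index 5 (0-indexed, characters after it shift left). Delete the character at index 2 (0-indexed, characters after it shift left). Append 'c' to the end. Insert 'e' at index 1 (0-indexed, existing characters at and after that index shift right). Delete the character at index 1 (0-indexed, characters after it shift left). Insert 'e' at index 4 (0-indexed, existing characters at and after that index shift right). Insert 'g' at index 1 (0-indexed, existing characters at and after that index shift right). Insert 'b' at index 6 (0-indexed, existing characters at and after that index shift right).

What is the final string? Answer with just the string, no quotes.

Answer: igfdbebc

Derivation:
Applying each edit step by step:
Start: "ifidbf"
Op 1 (delete idx 5 = 'f'): "ifidbf" -> "ifidb"
Op 2 (delete idx 2 = 'i'): "ifidb" -> "ifdb"
Op 3 (append 'c'): "ifdb" -> "ifdbc"
Op 4 (insert 'e' at idx 1): "ifdbc" -> "iefdbc"
Op 5 (delete idx 1 = 'e'): "iefdbc" -> "ifdbc"
Op 6 (insert 'e' at idx 4): "ifdbc" -> "ifdbec"
Op 7 (insert 'g' at idx 1): "ifdbec" -> "igfdbec"
Op 8 (insert 'b' at idx 6): "igfdbec" -> "igfdbebc"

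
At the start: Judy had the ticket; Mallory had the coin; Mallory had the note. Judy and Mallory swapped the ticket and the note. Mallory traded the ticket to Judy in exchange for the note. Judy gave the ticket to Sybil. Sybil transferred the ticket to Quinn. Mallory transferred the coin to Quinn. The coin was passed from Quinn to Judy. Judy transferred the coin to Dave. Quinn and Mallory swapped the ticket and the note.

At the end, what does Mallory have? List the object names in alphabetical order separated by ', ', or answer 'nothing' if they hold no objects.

Answer: ticket

Derivation:
Tracking all object holders:
Start: ticket:Judy, coin:Mallory, note:Mallory
Event 1 (swap ticket<->note: now ticket:Mallory, note:Judy). State: ticket:Mallory, coin:Mallory, note:Judy
Event 2 (swap ticket<->note: now ticket:Judy, note:Mallory). State: ticket:Judy, coin:Mallory, note:Mallory
Event 3 (give ticket: Judy -> Sybil). State: ticket:Sybil, coin:Mallory, note:Mallory
Event 4 (give ticket: Sybil -> Quinn). State: ticket:Quinn, coin:Mallory, note:Mallory
Event 5 (give coin: Mallory -> Quinn). State: ticket:Quinn, coin:Quinn, note:Mallory
Event 6 (give coin: Quinn -> Judy). State: ticket:Quinn, coin:Judy, note:Mallory
Event 7 (give coin: Judy -> Dave). State: ticket:Quinn, coin:Dave, note:Mallory
Event 8 (swap ticket<->note: now ticket:Mallory, note:Quinn). State: ticket:Mallory, coin:Dave, note:Quinn

Final state: ticket:Mallory, coin:Dave, note:Quinn
Mallory holds: ticket.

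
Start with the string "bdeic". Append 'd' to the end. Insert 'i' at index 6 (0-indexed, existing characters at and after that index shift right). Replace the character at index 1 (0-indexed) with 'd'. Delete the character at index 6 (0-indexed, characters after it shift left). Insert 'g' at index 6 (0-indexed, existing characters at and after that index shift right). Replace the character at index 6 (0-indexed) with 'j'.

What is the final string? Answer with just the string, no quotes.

Applying each edit step by step:
Start: "bdeic"
Op 1 (append 'd'): "bdeic" -> "bdeicd"
Op 2 (insert 'i' at idx 6): "bdeicd" -> "bdeicdi"
Op 3 (replace idx 1: 'd' -> 'd'): "bdeicdi" -> "bdeicdi"
Op 4 (delete idx 6 = 'i'): "bdeicdi" -> "bdeicd"
Op 5 (insert 'g' at idx 6): "bdeicd" -> "bdeicdg"
Op 6 (replace idx 6: 'g' -> 'j'): "bdeicdg" -> "bdeicdj"

Answer: bdeicdj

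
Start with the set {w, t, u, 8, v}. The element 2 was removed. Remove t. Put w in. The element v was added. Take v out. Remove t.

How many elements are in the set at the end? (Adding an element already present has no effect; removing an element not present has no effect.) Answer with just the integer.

Tracking the set through each operation:
Start: {8, t, u, v, w}
Event 1 (remove 2): not present, no change. Set: {8, t, u, v, w}
Event 2 (remove t): removed. Set: {8, u, v, w}
Event 3 (add w): already present, no change. Set: {8, u, v, w}
Event 4 (add v): already present, no change. Set: {8, u, v, w}
Event 5 (remove v): removed. Set: {8, u, w}
Event 6 (remove t): not present, no change. Set: {8, u, w}

Final set: {8, u, w} (size 3)

Answer: 3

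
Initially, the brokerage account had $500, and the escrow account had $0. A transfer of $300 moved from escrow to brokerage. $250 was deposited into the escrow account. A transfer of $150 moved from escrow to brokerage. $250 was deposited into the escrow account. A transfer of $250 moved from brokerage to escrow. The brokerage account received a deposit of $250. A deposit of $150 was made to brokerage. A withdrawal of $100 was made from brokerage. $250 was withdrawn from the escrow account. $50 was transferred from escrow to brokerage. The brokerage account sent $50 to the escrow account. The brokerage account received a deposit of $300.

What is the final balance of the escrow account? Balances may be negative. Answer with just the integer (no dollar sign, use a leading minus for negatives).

Answer: 50

Derivation:
Tracking account balances step by step:
Start: brokerage=500, escrow=0
Event 1 (transfer 300 escrow -> brokerage): escrow: 0 - 300 = -300, brokerage: 500 + 300 = 800. Balances: brokerage=800, escrow=-300
Event 2 (deposit 250 to escrow): escrow: -300 + 250 = -50. Balances: brokerage=800, escrow=-50
Event 3 (transfer 150 escrow -> brokerage): escrow: -50 - 150 = -200, brokerage: 800 + 150 = 950. Balances: brokerage=950, escrow=-200
Event 4 (deposit 250 to escrow): escrow: -200 + 250 = 50. Balances: brokerage=950, escrow=50
Event 5 (transfer 250 brokerage -> escrow): brokerage: 950 - 250 = 700, escrow: 50 + 250 = 300. Balances: brokerage=700, escrow=300
Event 6 (deposit 250 to brokerage): brokerage: 700 + 250 = 950. Balances: brokerage=950, escrow=300
Event 7 (deposit 150 to brokerage): brokerage: 950 + 150 = 1100. Balances: brokerage=1100, escrow=300
Event 8 (withdraw 100 from brokerage): brokerage: 1100 - 100 = 1000. Balances: brokerage=1000, escrow=300
Event 9 (withdraw 250 from escrow): escrow: 300 - 250 = 50. Balances: brokerage=1000, escrow=50
Event 10 (transfer 50 escrow -> brokerage): escrow: 50 - 50 = 0, brokerage: 1000 + 50 = 1050. Balances: brokerage=1050, escrow=0
Event 11 (transfer 50 brokerage -> escrow): brokerage: 1050 - 50 = 1000, escrow: 0 + 50 = 50. Balances: brokerage=1000, escrow=50
Event 12 (deposit 300 to brokerage): brokerage: 1000 + 300 = 1300. Balances: brokerage=1300, escrow=50

Final balance of escrow: 50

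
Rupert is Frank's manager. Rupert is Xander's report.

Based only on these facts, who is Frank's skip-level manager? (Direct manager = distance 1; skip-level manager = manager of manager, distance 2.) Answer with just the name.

Answer: Xander

Derivation:
Reconstructing the manager chain from the given facts:
  Xander -> Rupert -> Frank
(each arrow means 'manager of the next')
Positions in the chain (0 = top):
  position of Xander: 0
  position of Rupert: 1
  position of Frank: 2

Frank is at position 2; the skip-level manager is 2 steps up the chain, i.e. position 0: Xander.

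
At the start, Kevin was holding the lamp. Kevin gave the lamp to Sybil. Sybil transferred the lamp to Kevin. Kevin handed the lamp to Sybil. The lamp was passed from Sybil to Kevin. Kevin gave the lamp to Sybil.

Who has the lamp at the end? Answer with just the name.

Tracking the lamp through each event:
Start: Kevin has the lamp.
After event 1: Sybil has the lamp.
After event 2: Kevin has the lamp.
After event 3: Sybil has the lamp.
After event 4: Kevin has the lamp.
After event 5: Sybil has the lamp.

Answer: Sybil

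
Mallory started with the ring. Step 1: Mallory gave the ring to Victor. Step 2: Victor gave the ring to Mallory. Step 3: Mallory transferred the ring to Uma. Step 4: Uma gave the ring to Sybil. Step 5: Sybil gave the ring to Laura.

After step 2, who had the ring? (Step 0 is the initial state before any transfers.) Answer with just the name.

Tracking the ring holder through step 2:
After step 0 (start): Mallory
After step 1: Victor
After step 2: Mallory

At step 2, the holder is Mallory.

Answer: Mallory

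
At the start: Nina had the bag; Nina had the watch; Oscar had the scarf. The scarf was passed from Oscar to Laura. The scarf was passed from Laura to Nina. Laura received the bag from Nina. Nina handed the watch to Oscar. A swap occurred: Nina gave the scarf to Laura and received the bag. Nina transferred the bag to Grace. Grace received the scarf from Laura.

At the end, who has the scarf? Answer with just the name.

Answer: Grace

Derivation:
Tracking all object holders:
Start: bag:Nina, watch:Nina, scarf:Oscar
Event 1 (give scarf: Oscar -> Laura). State: bag:Nina, watch:Nina, scarf:Laura
Event 2 (give scarf: Laura -> Nina). State: bag:Nina, watch:Nina, scarf:Nina
Event 3 (give bag: Nina -> Laura). State: bag:Laura, watch:Nina, scarf:Nina
Event 4 (give watch: Nina -> Oscar). State: bag:Laura, watch:Oscar, scarf:Nina
Event 5 (swap scarf<->bag: now scarf:Laura, bag:Nina). State: bag:Nina, watch:Oscar, scarf:Laura
Event 6 (give bag: Nina -> Grace). State: bag:Grace, watch:Oscar, scarf:Laura
Event 7 (give scarf: Laura -> Grace). State: bag:Grace, watch:Oscar, scarf:Grace

Final state: bag:Grace, watch:Oscar, scarf:Grace
The scarf is held by Grace.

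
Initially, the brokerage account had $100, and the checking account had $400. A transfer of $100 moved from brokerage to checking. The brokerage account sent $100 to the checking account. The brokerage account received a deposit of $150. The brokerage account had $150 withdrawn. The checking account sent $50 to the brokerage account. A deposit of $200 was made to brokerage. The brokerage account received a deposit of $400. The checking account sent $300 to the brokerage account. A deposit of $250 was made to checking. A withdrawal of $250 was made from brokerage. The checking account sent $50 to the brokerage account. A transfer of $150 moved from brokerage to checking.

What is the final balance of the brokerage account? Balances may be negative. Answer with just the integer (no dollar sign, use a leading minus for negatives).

Answer: 500

Derivation:
Tracking account balances step by step:
Start: brokerage=100, checking=400
Event 1 (transfer 100 brokerage -> checking): brokerage: 100 - 100 = 0, checking: 400 + 100 = 500. Balances: brokerage=0, checking=500
Event 2 (transfer 100 brokerage -> checking): brokerage: 0 - 100 = -100, checking: 500 + 100 = 600. Balances: brokerage=-100, checking=600
Event 3 (deposit 150 to brokerage): brokerage: -100 + 150 = 50. Balances: brokerage=50, checking=600
Event 4 (withdraw 150 from brokerage): brokerage: 50 - 150 = -100. Balances: brokerage=-100, checking=600
Event 5 (transfer 50 checking -> brokerage): checking: 600 - 50 = 550, brokerage: -100 + 50 = -50. Balances: brokerage=-50, checking=550
Event 6 (deposit 200 to brokerage): brokerage: -50 + 200 = 150. Balances: brokerage=150, checking=550
Event 7 (deposit 400 to brokerage): brokerage: 150 + 400 = 550. Balances: brokerage=550, checking=550
Event 8 (transfer 300 checking -> brokerage): checking: 550 - 300 = 250, brokerage: 550 + 300 = 850. Balances: brokerage=850, checking=250
Event 9 (deposit 250 to checking): checking: 250 + 250 = 500. Balances: brokerage=850, checking=500
Event 10 (withdraw 250 from brokerage): brokerage: 850 - 250 = 600. Balances: brokerage=600, checking=500
Event 11 (transfer 50 checking -> brokerage): checking: 500 - 50 = 450, brokerage: 600 + 50 = 650. Balances: brokerage=650, checking=450
Event 12 (transfer 150 brokerage -> checking): brokerage: 650 - 150 = 500, checking: 450 + 150 = 600. Balances: brokerage=500, checking=600

Final balance of brokerage: 500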